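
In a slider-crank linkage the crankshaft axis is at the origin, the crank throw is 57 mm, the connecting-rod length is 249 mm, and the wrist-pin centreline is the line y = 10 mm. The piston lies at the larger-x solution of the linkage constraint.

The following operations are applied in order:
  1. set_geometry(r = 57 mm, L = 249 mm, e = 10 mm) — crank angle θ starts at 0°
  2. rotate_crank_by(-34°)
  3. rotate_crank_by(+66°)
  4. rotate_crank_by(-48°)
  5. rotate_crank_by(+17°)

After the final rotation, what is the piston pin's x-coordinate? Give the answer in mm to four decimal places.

305.8284

set_geometry: r = 57 mm, L = 249 mm, e = 10 mm; θ ← 0°
rotate_crank_by(-34°): θ ← 0° -34° = -34°
rotate_crank_by(+66°): θ ← -34° +66° = 32°
rotate_crank_by(-48°): θ ← 32° -48° = -16°
rotate_crank_by(+17°): θ ← -16° +17° = 1°
crank pin P = (r cos θ, r sin θ) = (56.991319, 0.994787)
h = r sin θ − e = 0.994787 − 10 = -9.005213
x = r cos θ + √(L² − h²) = 56.991319 + √(62001.0 − 81.0939) = 56.991319 + 248.837108 = 305.828426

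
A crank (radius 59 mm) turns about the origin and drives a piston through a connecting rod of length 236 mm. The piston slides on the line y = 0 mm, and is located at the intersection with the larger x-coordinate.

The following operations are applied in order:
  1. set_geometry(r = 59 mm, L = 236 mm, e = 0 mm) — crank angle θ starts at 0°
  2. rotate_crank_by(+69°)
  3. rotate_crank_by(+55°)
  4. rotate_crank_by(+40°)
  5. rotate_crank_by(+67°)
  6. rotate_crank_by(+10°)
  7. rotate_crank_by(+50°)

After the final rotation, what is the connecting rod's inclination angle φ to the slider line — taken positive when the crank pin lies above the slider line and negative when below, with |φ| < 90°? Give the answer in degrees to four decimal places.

-13.4970

set_geometry: r = 59 mm, L = 236 mm, e = 0 mm; θ ← 0°
rotate_crank_by(+69°): θ ← 0° +69° = 69°
rotate_crank_by(+55°): θ ← 69° +55° = 124°
rotate_crank_by(+40°): θ ← 124° +40° = 164°
rotate_crank_by(+67°): θ ← 164° +67° = 231°
rotate_crank_by(+10°): θ ← 231° +10° = 241°
rotate_crank_by(+50°): θ ← 241° +50° = 291°
crank pin P = (r cos θ, r sin θ) = (21.143709, -55.081245)
h = r sin θ − e = -55.081245 − 0 = -55.081245
sin φ = h / L = -55.081245 / 236 = -0.23339511
φ = arcsin(-0.23339511) = -13.497039°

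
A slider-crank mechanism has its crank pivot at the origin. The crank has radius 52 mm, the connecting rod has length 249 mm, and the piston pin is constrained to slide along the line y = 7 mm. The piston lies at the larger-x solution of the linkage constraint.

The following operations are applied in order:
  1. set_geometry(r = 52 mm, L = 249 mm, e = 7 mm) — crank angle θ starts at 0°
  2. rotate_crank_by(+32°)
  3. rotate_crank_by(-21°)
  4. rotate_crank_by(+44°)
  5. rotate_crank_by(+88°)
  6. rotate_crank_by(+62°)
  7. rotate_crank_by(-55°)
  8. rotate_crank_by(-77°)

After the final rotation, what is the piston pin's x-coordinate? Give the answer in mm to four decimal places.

set_geometry: r = 52 mm, L = 249 mm, e = 7 mm; θ ← 0°
rotate_crank_by(+32°): θ ← 0° +32° = 32°
rotate_crank_by(-21°): θ ← 32° -21° = 11°
rotate_crank_by(+44°): θ ← 11° +44° = 55°
rotate_crank_by(+88°): θ ← 55° +88° = 143°
rotate_crank_by(+62°): θ ← 143° +62° = 205°
rotate_crank_by(-55°): θ ← 205° -55° = 150°
rotate_crank_by(-77°): θ ← 150° -77° = 73°
crank pin P = (r cos θ, r sin θ) = (15.203329, 49.727847)
h = r sin θ − e = 49.727847 − 7 = 42.727847
x = r cos θ + √(L² − h²) = 15.203329 + √(62001.0 − 1825.6689) = 15.203329 + 245.306606 = 260.509935

260.5099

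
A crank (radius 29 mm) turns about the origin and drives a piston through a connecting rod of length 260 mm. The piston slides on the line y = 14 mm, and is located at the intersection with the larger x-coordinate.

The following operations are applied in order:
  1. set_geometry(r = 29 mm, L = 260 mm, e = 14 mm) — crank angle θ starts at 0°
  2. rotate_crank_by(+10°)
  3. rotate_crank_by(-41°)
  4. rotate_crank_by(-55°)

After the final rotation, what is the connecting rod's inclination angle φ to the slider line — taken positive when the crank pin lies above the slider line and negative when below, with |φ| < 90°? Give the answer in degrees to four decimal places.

set_geometry: r = 29 mm, L = 260 mm, e = 14 mm; θ ← 0°
rotate_crank_by(+10°): θ ← 0° +10° = 10°
rotate_crank_by(-41°): θ ← 10° -41° = -31°
rotate_crank_by(-55°): θ ← -31° -55° = -86°
crank pin P = (r cos θ, r sin θ) = (2.022938, -28.929357)
h = r sin θ − e = -28.929357 − 14 = -42.929357
sin φ = h / L = -42.929357 / 260 = -0.16511291
φ = arcsin(-0.16511291) = -9.503794°

-9.5038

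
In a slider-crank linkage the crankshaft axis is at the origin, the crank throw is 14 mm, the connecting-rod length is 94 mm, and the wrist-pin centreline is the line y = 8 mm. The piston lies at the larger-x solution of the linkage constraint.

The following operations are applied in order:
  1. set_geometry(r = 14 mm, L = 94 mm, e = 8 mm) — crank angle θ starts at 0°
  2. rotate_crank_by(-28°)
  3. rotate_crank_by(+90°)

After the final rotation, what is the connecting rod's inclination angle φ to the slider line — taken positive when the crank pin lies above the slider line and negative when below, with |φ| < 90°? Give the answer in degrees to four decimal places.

2.6593

set_geometry: r = 14 mm, L = 94 mm, e = 8 mm; θ ← 0°
rotate_crank_by(-28°): θ ← 0° -28° = -28°
rotate_crank_by(+90°): θ ← -28° +90° = 62°
crank pin P = (r cos θ, r sin θ) = (6.572602, 12.361266)
h = r sin θ − e = 12.361266 − 8 = 4.361266
sin φ = h / L = 4.361266 / 94 = 0.04639645
φ = arcsin(0.04639645) = 2.659275°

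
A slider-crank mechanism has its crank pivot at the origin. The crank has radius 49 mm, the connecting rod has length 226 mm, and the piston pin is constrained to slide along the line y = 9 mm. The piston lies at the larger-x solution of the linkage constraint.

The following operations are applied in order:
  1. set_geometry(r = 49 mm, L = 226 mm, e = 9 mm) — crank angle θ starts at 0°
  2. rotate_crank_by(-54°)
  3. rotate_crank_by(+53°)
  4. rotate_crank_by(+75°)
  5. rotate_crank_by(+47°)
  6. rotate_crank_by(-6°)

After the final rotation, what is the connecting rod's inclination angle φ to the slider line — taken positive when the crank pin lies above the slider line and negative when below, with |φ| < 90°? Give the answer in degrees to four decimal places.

set_geometry: r = 49 mm, L = 226 mm, e = 9 mm; θ ← 0°
rotate_crank_by(-54°): θ ← 0° -54° = -54°
rotate_crank_by(+53°): θ ← -54° +53° = -1°
rotate_crank_by(+75°): θ ← -1° +75° = 74°
rotate_crank_by(+47°): θ ← 74° +47° = 121°
rotate_crank_by(-6°): θ ← 121° -6° = 115°
crank pin P = (r cos θ, r sin θ) = (-20.708295, 44.409082)
h = r sin θ − e = 44.409082 − 9 = 35.409082
sin φ = h / L = 35.409082 / 226 = 0.15667735
φ = arcsin(0.15667735) = 9.014090°

9.0141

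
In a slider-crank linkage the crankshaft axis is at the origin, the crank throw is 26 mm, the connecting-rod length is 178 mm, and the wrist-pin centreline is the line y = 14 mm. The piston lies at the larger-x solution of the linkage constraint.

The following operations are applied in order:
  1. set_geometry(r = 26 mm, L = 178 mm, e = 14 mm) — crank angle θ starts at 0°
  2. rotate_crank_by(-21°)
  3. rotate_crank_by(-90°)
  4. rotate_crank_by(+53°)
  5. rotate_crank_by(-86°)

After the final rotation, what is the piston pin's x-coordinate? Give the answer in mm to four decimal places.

154.5404

set_geometry: r = 26 mm, L = 178 mm, e = 14 mm; θ ← 0°
rotate_crank_by(-21°): θ ← 0° -21° = -21°
rotate_crank_by(-90°): θ ← -21° -90° = -111°
rotate_crank_by(+53°): θ ← -111° +53° = -58°
rotate_crank_by(-86°): θ ← -58° -86° = -144°
crank pin P = (r cos θ, r sin θ) = (-21.034442, -15.282417)
h = r sin θ − e = -15.282417 − 14 = -29.282417
x = r cos θ + √(L² − h²) = -21.034442 + √(31684.0 − 857.4599) = -21.034442 + 175.574885 = 154.540443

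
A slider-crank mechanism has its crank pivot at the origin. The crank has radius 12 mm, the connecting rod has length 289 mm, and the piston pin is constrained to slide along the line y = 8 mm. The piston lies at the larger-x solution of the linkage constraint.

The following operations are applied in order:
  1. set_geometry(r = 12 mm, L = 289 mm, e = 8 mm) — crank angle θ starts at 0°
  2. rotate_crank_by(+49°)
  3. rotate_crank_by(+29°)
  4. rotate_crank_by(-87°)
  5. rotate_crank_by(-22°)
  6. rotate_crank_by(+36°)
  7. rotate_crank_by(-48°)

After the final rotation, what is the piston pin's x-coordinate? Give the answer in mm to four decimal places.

set_geometry: r = 12 mm, L = 289 mm, e = 8 mm; θ ← 0°
rotate_crank_by(+49°): θ ← 0° +49° = 49°
rotate_crank_by(+29°): θ ← 49° +29° = 78°
rotate_crank_by(-87°): θ ← 78° -87° = -9°
rotate_crank_by(-22°): θ ← -9° -22° = -31°
rotate_crank_by(+36°): θ ← -31° +36° = 5°
rotate_crank_by(-48°): θ ← 5° -48° = -43°
crank pin P = (r cos θ, r sin θ) = (8.776244, -8.183980)
h = r sin θ − e = -8.183980 − 8 = -16.183980
x = r cos θ + √(L² − h²) = 8.776244 + √(83521.0 − 261.9212) = 8.776244 + 288.546493 = 297.322738

297.3227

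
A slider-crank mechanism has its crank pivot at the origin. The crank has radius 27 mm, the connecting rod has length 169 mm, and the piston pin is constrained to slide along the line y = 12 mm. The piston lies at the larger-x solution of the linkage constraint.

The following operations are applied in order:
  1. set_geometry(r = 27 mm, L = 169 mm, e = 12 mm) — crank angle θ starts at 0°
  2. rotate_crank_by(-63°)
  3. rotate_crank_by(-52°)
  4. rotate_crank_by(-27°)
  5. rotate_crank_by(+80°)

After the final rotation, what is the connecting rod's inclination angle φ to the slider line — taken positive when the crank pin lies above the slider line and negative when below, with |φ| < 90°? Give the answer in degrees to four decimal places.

set_geometry: r = 27 mm, L = 169 mm, e = 12 mm; θ ← 0°
rotate_crank_by(-63°): θ ← 0° -63° = -63°
rotate_crank_by(-52°): θ ← -63° -52° = -115°
rotate_crank_by(-27°): θ ← -115° -27° = -142°
rotate_crank_by(+80°): θ ← -142° +80° = -62°
crank pin P = (r cos θ, r sin θ) = (12.675732, -23.839585)
h = r sin θ − e = -23.839585 − 12 = -35.839585
sin φ = h / L = -35.839585 / 169 = -0.21206855
φ = arcsin(-0.21206855) = -12.243602°

-12.2436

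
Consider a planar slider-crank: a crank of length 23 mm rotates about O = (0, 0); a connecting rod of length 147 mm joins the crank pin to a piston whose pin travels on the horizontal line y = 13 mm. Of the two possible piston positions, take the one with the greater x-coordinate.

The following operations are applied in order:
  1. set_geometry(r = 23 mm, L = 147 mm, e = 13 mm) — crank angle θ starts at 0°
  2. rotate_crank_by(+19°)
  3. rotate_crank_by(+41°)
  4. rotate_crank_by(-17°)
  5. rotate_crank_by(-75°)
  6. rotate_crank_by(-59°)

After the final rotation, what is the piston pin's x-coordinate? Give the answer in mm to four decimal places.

142.1232

set_geometry: r = 23 mm, L = 147 mm, e = 13 mm; θ ← 0°
rotate_crank_by(+19°): θ ← 0° +19° = 19°
rotate_crank_by(+41°): θ ← 19° +41° = 60°
rotate_crank_by(-17°): θ ← 60° -17° = 43°
rotate_crank_by(-75°): θ ← 43° -75° = -32°
rotate_crank_by(-59°): θ ← -32° -59° = -91°
crank pin P = (r cos θ, r sin θ) = (-0.401405, -22.996497)
h = r sin θ − e = -22.996497 − 13 = -35.996497
x = r cos θ + √(L² − h²) = -0.401405 + √(21609.0 − 1295.7478) = -0.401405 + 142.524567 = 142.123162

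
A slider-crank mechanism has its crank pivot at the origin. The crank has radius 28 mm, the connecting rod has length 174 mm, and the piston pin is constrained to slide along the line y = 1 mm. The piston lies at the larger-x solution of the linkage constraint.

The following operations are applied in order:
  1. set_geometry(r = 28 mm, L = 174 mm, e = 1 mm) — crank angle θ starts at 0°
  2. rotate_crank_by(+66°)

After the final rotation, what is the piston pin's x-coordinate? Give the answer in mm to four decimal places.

set_geometry: r = 28 mm, L = 174 mm, e = 1 mm; θ ← 0°
rotate_crank_by(+66°): θ ← 0° +66° = 66°
crank pin P = (r cos θ, r sin θ) = (11.388626, 25.579273)
h = r sin θ − e = 25.579273 − 1 = 24.579273
x = r cos θ + √(L² − h²) = 11.388626 + √(30276.0 − 604.1407) = 11.388626 + 172.255216 = 183.643842

183.6438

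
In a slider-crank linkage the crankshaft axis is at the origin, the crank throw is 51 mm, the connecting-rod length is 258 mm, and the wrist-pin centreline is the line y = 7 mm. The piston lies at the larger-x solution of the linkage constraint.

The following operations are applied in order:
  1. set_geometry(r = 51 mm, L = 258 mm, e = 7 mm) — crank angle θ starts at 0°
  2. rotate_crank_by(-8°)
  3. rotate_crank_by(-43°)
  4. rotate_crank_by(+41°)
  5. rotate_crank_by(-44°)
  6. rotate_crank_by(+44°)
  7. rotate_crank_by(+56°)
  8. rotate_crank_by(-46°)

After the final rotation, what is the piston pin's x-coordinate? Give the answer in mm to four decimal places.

set_geometry: r = 51 mm, L = 258 mm, e = 7 mm; θ ← 0°
rotate_crank_by(-8°): θ ← 0° -8° = -8°
rotate_crank_by(-43°): θ ← -8° -43° = -51°
rotate_crank_by(+41°): θ ← -51° +41° = -10°
rotate_crank_by(-44°): θ ← -10° -44° = -54°
rotate_crank_by(+44°): θ ← -54° +44° = -10°
rotate_crank_by(+56°): θ ← -10° +56° = 46°
rotate_crank_by(-46°): θ ← 46° -46° = 0°
crank pin P = (r cos θ, r sin θ) = (51.000000, 0.000000)
h = r sin θ − e = 0.000000 − 7 = -7.000000
x = r cos θ + √(L² − h²) = 51.000000 + √(66564.0 − 49.0000) = 51.000000 + 257.905021 = 308.905021

308.9050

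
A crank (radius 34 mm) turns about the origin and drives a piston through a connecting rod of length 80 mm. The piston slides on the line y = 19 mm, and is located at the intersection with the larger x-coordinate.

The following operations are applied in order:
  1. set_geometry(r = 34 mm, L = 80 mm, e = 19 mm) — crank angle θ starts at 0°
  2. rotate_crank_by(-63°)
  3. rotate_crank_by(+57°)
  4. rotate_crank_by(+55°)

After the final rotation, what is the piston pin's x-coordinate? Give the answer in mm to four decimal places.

set_geometry: r = 34 mm, L = 80 mm, e = 19 mm; θ ← 0°
rotate_crank_by(-63°): θ ← 0° -63° = -63°
rotate_crank_by(+57°): θ ← -63° +57° = -6°
rotate_crank_by(+55°): θ ← -6° +55° = 49°
crank pin P = (r cos θ, r sin θ) = (22.306007, 25.660126)
h = r sin θ − e = 25.660126 − 19 = 6.660126
x = r cos θ + √(L² − h²) = 22.306007 + √(6400.0 − 44.3573) = 22.306007 + 79.722285 = 102.028292

102.0283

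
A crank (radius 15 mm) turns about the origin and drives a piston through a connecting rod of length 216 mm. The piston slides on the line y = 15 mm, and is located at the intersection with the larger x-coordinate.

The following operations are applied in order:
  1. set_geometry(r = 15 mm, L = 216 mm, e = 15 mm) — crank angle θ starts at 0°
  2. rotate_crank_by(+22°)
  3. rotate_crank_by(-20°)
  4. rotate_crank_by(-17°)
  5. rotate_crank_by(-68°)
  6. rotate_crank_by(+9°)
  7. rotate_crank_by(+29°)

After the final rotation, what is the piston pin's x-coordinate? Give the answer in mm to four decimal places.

225.0834

set_geometry: r = 15 mm, L = 216 mm, e = 15 mm; θ ← 0°
rotate_crank_by(+22°): θ ← 0° +22° = 22°
rotate_crank_by(-20°): θ ← 22° -20° = 2°
rotate_crank_by(-17°): θ ← 2° -17° = -15°
rotate_crank_by(-68°): θ ← -15° -68° = -83°
rotate_crank_by(+9°): θ ← -83° +9° = -74°
rotate_crank_by(+29°): θ ← -74° +29° = -45°
crank pin P = (r cos θ, r sin θ) = (10.606602, -10.606602)
h = r sin θ − e = -10.606602 − 15 = -25.606602
x = r cos θ + √(L² − h²) = 10.606602 + √(46656.0 − 655.6981) = 10.606602 + 214.476810 = 225.083412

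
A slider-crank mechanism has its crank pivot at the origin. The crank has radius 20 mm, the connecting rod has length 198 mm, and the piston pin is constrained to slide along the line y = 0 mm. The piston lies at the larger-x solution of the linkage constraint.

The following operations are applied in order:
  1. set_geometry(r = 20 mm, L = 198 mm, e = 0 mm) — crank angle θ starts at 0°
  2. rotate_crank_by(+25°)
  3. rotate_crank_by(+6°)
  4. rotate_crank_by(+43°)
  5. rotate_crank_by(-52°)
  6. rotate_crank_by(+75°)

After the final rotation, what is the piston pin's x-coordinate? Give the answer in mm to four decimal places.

set_geometry: r = 20 mm, L = 198 mm, e = 0 mm; θ ← 0°
rotate_crank_by(+25°): θ ← 0° +25° = 25°
rotate_crank_by(+6°): θ ← 25° +6° = 31°
rotate_crank_by(+43°): θ ← 31° +43° = 74°
rotate_crank_by(-52°): θ ← 74° -52° = 22°
rotate_crank_by(+75°): θ ← 22° +75° = 97°
crank pin P = (r cos θ, r sin θ) = (-2.437387, 19.850923)
h = r sin θ − e = 19.850923 − 0 = 19.850923
x = r cos θ + √(L² − h²) = -2.437387 + √(39204.0 − 394.0591) = -2.437387 + 197.002388 = 194.565001

194.5650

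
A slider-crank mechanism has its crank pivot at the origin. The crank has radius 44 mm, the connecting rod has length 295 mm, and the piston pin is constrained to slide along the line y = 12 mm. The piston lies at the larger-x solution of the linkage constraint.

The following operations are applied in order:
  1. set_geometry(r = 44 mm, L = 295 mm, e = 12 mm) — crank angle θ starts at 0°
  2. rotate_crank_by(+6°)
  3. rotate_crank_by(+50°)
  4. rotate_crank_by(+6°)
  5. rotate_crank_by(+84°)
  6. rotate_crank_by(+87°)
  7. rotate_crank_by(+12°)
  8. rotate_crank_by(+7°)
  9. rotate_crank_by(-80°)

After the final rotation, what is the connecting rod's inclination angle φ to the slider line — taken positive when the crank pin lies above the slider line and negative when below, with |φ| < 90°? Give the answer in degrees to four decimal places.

set_geometry: r = 44 mm, L = 295 mm, e = 12 mm; θ ← 0°
rotate_crank_by(+6°): θ ← 0° +6° = 6°
rotate_crank_by(+50°): θ ← 6° +50° = 56°
rotate_crank_by(+6°): θ ← 56° +6° = 62°
rotate_crank_by(+84°): θ ← 62° +84° = 146°
rotate_crank_by(+87°): θ ← 146° +87° = 233°
rotate_crank_by(+12°): θ ← 233° +12° = 245°
rotate_crank_by(+7°): θ ← 245° +7° = 252°
rotate_crank_by(-80°): θ ← 252° -80° = 172°
crank pin P = (r cos θ, r sin θ) = (-43.571795, 6.123616)
h = r sin θ − e = 6.123616 − 12 = -5.876384
sin φ = h / L = -5.876384 / 295 = -0.01991994
φ = arcsin(-0.01991994) = -1.141404°

-1.1414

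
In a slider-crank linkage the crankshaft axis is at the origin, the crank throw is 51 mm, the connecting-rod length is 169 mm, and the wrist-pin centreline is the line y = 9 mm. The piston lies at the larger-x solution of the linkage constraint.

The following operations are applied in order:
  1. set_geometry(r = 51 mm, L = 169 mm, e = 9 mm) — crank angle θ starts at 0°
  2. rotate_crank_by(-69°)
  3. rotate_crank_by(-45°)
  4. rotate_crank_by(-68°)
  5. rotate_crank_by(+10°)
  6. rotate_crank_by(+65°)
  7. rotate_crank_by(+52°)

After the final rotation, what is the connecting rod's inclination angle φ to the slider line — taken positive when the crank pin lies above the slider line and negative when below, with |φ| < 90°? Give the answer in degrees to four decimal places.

set_geometry: r = 51 mm, L = 169 mm, e = 9 mm; θ ← 0°
rotate_crank_by(-69°): θ ← 0° -69° = -69°
rotate_crank_by(-45°): θ ← -69° -45° = -114°
rotate_crank_by(-68°): θ ← -114° -68° = -182°
rotate_crank_by(+10°): θ ← -182° +10° = -172°
rotate_crank_by(+65°): θ ← -172° +65° = -107°
rotate_crank_by(+52°): θ ← -107° +52° = -55°
crank pin P = (r cos θ, r sin θ) = (29.252398, -41.776754)
h = r sin θ − e = -41.776754 − 9 = -50.776754
sin φ = h / L = -50.776754 / 169 = -0.30045417
φ = arcsin(-0.30045417) = -17.484883°

-17.4849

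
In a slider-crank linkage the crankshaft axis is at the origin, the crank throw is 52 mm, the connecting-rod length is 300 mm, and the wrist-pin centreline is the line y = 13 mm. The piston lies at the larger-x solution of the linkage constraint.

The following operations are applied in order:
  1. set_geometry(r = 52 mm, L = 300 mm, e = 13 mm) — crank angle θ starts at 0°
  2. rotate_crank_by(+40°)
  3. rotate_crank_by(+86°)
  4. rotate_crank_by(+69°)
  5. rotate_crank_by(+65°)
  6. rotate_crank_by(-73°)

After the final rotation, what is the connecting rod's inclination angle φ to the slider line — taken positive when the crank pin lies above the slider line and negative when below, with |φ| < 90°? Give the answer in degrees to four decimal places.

-3.6957

set_geometry: r = 52 mm, L = 300 mm, e = 13 mm; θ ← 0°
rotate_crank_by(+40°): θ ← 0° +40° = 40°
rotate_crank_by(+86°): θ ← 40° +86° = 126°
rotate_crank_by(+69°): θ ← 126° +69° = 195°
rotate_crank_by(+65°): θ ← 195° +65° = 260°
rotate_crank_by(-73°): θ ← 260° -73° = 187°
crank pin P = (r cos θ, r sin θ) = (-51.612400, -6.337206)
h = r sin θ − e = -6.337206 − 13 = -19.337206
sin φ = h / L = -19.337206 / 300 = -0.06445735
φ = arcsin(-0.06445735) = -3.695696°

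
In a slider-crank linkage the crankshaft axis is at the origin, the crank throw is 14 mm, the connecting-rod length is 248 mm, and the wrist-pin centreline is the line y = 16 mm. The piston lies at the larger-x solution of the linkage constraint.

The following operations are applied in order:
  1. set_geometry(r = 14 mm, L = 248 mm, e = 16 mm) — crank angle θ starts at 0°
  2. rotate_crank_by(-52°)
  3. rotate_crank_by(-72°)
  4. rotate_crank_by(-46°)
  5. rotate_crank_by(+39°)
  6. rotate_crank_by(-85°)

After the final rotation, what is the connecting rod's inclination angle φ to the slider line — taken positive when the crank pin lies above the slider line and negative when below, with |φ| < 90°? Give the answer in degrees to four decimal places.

-1.7956

set_geometry: r = 14 mm, L = 248 mm, e = 16 mm; θ ← 0°
rotate_crank_by(-52°): θ ← 0° -52° = -52°
rotate_crank_by(-72°): θ ← -52° -72° = -124°
rotate_crank_by(-46°): θ ← -124° -46° = -170°
rotate_crank_by(+39°): θ ← -170° +39° = -131°
rotate_crank_by(-85°): θ ← -131° -85° = -216°
crank pin P = (r cos θ, r sin θ) = (-11.326238, 8.228994)
h = r sin θ − e = 8.228994 − 16 = -7.771006
sin φ = h / L = -7.771006 / 248 = -0.03133470
φ = arcsin(-0.03133470) = -1.795640°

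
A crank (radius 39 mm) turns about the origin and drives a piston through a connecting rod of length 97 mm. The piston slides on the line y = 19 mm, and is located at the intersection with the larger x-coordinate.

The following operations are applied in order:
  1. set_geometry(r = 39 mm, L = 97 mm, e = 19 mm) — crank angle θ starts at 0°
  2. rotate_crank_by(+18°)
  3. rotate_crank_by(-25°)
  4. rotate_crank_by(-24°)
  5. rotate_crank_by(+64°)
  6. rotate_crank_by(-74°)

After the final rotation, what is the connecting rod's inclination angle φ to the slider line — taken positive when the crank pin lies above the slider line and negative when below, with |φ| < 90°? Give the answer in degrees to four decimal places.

set_geometry: r = 39 mm, L = 97 mm, e = 19 mm; θ ← 0°
rotate_crank_by(+18°): θ ← 0° +18° = 18°
rotate_crank_by(-25°): θ ← 18° -25° = -7°
rotate_crank_by(-24°): θ ← -7° -24° = -31°
rotate_crank_by(+64°): θ ← -31° +64° = 33°
rotate_crank_by(-74°): θ ← 33° -74° = -41°
crank pin P = (r cos θ, r sin θ) = (29.433674, -25.586302)
h = r sin θ − e = -25.586302 − 19 = -44.586302
sin φ = h / L = -44.586302 / 97 = -0.45965260
φ = arcsin(-0.45965260) = -27.364693°

-27.3647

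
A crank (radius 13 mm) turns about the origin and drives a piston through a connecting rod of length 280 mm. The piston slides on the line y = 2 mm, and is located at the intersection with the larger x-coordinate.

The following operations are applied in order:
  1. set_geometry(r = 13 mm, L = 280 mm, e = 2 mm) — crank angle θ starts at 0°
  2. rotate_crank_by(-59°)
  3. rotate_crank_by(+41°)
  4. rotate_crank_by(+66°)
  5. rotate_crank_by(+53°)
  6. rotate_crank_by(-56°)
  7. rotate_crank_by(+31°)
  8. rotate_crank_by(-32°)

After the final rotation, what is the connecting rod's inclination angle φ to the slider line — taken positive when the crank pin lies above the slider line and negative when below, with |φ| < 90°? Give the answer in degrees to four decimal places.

set_geometry: r = 13 mm, L = 280 mm, e = 2 mm; θ ← 0°
rotate_crank_by(-59°): θ ← 0° -59° = -59°
rotate_crank_by(+41°): θ ← -59° +41° = -18°
rotate_crank_by(+66°): θ ← -18° +66° = 48°
rotate_crank_by(+53°): θ ← 48° +53° = 101°
rotate_crank_by(-56°): θ ← 101° -56° = 45°
rotate_crank_by(+31°): θ ← 45° +31° = 76°
rotate_crank_by(-32°): θ ← 76° -32° = 44°
crank pin P = (r cos θ, r sin θ) = (9.351417, 9.030559)
h = r sin θ − e = 9.030559 − 2 = 7.030559
sin φ = h / L = 7.030559 / 280 = 0.02510914
φ = arcsin(0.02510914) = 1.438799°

1.4388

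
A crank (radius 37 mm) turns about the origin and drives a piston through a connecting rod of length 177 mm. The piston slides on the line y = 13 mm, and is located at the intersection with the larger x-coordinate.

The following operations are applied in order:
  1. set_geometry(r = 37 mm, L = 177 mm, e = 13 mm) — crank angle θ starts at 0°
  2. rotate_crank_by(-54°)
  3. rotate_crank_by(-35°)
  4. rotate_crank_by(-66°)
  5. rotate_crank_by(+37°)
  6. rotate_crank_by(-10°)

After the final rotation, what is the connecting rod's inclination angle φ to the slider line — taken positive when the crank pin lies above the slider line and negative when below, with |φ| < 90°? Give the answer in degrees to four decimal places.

-13.7787

set_geometry: r = 37 mm, L = 177 mm, e = 13 mm; θ ← 0°
rotate_crank_by(-54°): θ ← 0° -54° = -54°
rotate_crank_by(-35°): θ ← -54° -35° = -89°
rotate_crank_by(-66°): θ ← -89° -66° = -155°
rotate_crank_by(+37°): θ ← -155° +37° = -118°
rotate_crank_by(-10°): θ ← -118° -10° = -128°
crank pin P = (r cos θ, r sin θ) = (-22.779475, -29.156398)
h = r sin θ − e = -29.156398 − 13 = -42.156398
sin φ = h / L = -42.156398 / 177 = -0.23817174
φ = arcsin(-0.23817174) = -13.778660°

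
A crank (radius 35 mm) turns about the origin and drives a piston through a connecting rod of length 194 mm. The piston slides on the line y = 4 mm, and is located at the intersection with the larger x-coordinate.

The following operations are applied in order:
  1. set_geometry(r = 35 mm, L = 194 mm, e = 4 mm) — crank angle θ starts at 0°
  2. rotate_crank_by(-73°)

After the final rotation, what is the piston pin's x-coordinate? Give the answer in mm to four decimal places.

200.5799

set_geometry: r = 35 mm, L = 194 mm, e = 4 mm; θ ← 0°
rotate_crank_by(-73°): θ ← 0° -73° = -73°
crank pin P = (r cos θ, r sin θ) = (10.233010, -33.470666)
h = r sin θ − e = -33.470666 − 4 = -37.470666
x = r cos θ + √(L² − h²) = 10.233010 + √(37636.0 − 1404.0508) = 10.233010 + 190.346918 = 200.579928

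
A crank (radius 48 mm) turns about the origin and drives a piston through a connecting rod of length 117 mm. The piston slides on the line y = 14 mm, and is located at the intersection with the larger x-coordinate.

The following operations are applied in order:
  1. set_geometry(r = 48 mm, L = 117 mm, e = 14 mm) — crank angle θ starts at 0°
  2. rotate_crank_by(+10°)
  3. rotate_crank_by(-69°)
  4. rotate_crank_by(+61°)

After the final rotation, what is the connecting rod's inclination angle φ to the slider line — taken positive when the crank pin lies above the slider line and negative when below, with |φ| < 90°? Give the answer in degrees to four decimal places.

set_geometry: r = 48 mm, L = 117 mm, e = 14 mm; θ ← 0°
rotate_crank_by(+10°): θ ← 0° +10° = 10°
rotate_crank_by(-69°): θ ← 10° -69° = -59°
rotate_crank_by(+61°): θ ← -59° +61° = 2°
crank pin P = (r cos θ, r sin θ) = (47.970760, 1.675176)
h = r sin θ − e = 1.675176 − 14 = -12.324824
sin φ = h / L = -12.324824 / 117 = -0.10534038
φ = arcsin(-0.10534038) = -6.046778°

-6.0468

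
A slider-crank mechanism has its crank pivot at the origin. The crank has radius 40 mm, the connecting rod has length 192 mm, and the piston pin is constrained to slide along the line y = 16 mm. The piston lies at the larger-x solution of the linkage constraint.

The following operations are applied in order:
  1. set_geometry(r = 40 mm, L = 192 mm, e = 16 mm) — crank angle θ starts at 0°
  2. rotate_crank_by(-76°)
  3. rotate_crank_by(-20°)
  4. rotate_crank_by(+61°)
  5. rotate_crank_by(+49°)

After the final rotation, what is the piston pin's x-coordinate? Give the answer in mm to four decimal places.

230.7077

set_geometry: r = 40 mm, L = 192 mm, e = 16 mm; θ ← 0°
rotate_crank_by(-76°): θ ← 0° -76° = -76°
rotate_crank_by(-20°): θ ← -76° -20° = -96°
rotate_crank_by(+61°): θ ← -96° +61° = -35°
rotate_crank_by(+49°): θ ← -35° +49° = 14°
crank pin P = (r cos θ, r sin θ) = (38.811829, 9.676876)
h = r sin θ − e = 9.676876 − 16 = -6.323124
x = r cos θ + √(L² − h²) = 38.811829 + √(36864.0 − 39.9819) = 38.811829 + 191.895852 = 230.707681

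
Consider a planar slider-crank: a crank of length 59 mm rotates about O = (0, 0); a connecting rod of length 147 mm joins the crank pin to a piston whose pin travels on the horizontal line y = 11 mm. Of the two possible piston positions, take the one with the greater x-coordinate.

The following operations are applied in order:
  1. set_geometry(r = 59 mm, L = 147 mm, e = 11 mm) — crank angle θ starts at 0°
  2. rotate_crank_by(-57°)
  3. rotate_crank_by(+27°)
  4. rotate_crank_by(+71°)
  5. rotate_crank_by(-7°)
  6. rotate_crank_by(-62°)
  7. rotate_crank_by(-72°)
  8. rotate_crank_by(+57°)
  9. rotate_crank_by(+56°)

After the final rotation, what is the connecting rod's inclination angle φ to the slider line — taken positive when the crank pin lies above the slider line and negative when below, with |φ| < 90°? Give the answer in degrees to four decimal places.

set_geometry: r = 59 mm, L = 147 mm, e = 11 mm; θ ← 0°
rotate_crank_by(-57°): θ ← 0° -57° = -57°
rotate_crank_by(+27°): θ ← -57° +27° = -30°
rotate_crank_by(+71°): θ ← -30° +71° = 41°
rotate_crank_by(-7°): θ ← 41° -7° = 34°
rotate_crank_by(-62°): θ ← 34° -62° = -28°
rotate_crank_by(-72°): θ ← -28° -72° = -100°
rotate_crank_by(+57°): θ ← -100° +57° = -43°
rotate_crank_by(+56°): θ ← -43° +56° = 13°
crank pin P = (r cos θ, r sin θ) = (57.487834, 13.272112)
h = r sin θ − e = 13.272112 − 11 = 2.272112
sin φ = h / L = 2.272112 / 147 = 0.01545655
φ = arcsin(0.01545655) = 0.885630°

0.8856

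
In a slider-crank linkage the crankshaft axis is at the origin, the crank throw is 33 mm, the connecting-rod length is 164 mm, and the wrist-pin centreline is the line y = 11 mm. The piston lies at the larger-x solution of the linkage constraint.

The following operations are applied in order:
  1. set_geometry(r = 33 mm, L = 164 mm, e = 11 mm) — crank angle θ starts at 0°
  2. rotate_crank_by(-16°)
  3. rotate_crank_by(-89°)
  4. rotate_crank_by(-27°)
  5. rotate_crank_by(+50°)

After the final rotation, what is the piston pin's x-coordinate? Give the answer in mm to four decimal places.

set_geometry: r = 33 mm, L = 164 mm, e = 11 mm; θ ← 0°
rotate_crank_by(-16°): θ ← 0° -16° = -16°
rotate_crank_by(-89°): θ ← -16° -89° = -105°
rotate_crank_by(-27°): θ ← -105° -27° = -132°
rotate_crank_by(+50°): θ ← -132° +50° = -82°
crank pin P = (r cos θ, r sin θ) = (4.592712, -32.678846)
h = r sin θ − e = -32.678846 − 11 = -43.678846
x = r cos θ + √(L² − h²) = 4.592712 + √(26896.0 − 1907.8416) = 4.592712 + 158.076432 = 162.669144

162.6691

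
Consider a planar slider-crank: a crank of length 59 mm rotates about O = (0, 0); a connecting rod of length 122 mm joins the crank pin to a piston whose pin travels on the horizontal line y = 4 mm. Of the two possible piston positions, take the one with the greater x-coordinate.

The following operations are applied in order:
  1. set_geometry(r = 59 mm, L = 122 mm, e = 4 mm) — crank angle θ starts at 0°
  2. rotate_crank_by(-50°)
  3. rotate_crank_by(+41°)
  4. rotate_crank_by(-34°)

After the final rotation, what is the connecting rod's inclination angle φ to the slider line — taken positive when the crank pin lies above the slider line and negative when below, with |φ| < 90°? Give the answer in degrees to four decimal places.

set_geometry: r = 59 mm, L = 122 mm, e = 4 mm; θ ← 0°
rotate_crank_by(-50°): θ ← 0° -50° = -50°
rotate_crank_by(+41°): θ ← -50° +41° = -9°
rotate_crank_by(-34°): θ ← -9° -34° = -43°
crank pin P = (r cos θ, r sin θ) = (43.149868, -40.237903)
h = r sin θ − e = -40.237903 − 4 = -44.237903
sin φ = h / L = -44.237903 / 122 = -0.36260576
φ = arcsin(-0.36260576) = -21.260311°

-21.2603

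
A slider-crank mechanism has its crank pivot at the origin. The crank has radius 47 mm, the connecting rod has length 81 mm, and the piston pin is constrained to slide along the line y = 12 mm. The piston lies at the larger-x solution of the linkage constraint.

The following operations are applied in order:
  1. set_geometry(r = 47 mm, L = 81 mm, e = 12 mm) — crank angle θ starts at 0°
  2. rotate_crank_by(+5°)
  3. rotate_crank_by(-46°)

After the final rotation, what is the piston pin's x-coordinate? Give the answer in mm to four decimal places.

set_geometry: r = 47 mm, L = 81 mm, e = 12 mm; θ ← 0°
rotate_crank_by(+5°): θ ← 0° +5° = 5°
rotate_crank_by(-46°): θ ← 5° -46° = -41°
crank pin P = (r cos θ, r sin θ) = (35.471350, -30.834774)
h = r sin θ − e = -30.834774 − 12 = -42.834774
x = r cos θ + √(L² − h²) = 35.471350 + √(6561.0 − 1834.8179) = 35.471350 + 68.747233 = 104.218584

104.2186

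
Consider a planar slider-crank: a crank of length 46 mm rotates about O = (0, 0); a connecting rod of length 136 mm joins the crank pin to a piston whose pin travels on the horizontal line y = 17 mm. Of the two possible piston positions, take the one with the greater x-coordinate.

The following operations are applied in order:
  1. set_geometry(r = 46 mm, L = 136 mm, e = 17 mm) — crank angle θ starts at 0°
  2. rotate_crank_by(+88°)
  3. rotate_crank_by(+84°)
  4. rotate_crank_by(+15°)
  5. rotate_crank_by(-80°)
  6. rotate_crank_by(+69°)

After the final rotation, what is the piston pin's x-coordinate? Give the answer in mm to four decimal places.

89.4110

set_geometry: r = 46 mm, L = 136 mm, e = 17 mm; θ ← 0°
rotate_crank_by(+88°): θ ← 0° +88° = 88°
rotate_crank_by(+84°): θ ← 88° +84° = 172°
rotate_crank_by(+15°): θ ← 172° +15° = 187°
rotate_crank_by(-80°): θ ← 187° -80° = 107°
rotate_crank_by(+69°): θ ← 107° +69° = 176°
crank pin P = (r cos θ, r sin θ) = (-45.887946, 3.208798)
h = r sin θ − e = 3.208798 − 17 = -13.791202
x = r cos θ + √(L² − h²) = -45.887946 + √(18496.0 − 190.1973) = -45.887946 + 135.298938 = 89.410992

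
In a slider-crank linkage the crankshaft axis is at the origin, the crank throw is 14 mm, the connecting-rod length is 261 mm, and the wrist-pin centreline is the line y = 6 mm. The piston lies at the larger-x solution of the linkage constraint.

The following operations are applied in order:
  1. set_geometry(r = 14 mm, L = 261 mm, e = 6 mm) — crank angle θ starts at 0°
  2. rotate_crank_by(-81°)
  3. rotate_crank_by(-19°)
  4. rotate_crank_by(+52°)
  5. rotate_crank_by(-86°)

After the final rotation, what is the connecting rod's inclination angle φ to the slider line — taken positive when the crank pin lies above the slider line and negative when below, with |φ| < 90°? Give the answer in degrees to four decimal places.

set_geometry: r = 14 mm, L = 261 mm, e = 6 mm; θ ← 0°
rotate_crank_by(-81°): θ ← 0° -81° = -81°
rotate_crank_by(-19°): θ ← -81° -19° = -100°
rotate_crank_by(+52°): θ ← -100° +52° = -48°
rotate_crank_by(-86°): θ ← -48° -86° = -134°
crank pin P = (r cos θ, r sin θ) = (-9.725217, -10.070757)
h = r sin θ − e = -10.070757 − 6 = -16.070757
sin φ = h / L = -16.070757 / 261 = -0.06157378
φ = arcsin(-0.06157378) = -3.530151°

-3.5302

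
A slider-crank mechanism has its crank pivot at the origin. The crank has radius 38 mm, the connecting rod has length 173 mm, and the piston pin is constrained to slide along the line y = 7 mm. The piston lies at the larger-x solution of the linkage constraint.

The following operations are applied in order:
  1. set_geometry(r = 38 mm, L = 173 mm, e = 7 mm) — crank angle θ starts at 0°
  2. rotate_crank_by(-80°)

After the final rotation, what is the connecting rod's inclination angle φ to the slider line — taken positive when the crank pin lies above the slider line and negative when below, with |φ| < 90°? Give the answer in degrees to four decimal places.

-14.8790

set_geometry: r = 38 mm, L = 173 mm, e = 7 mm; θ ← 0°
rotate_crank_by(-80°): θ ← 0° -80° = -80°
crank pin P = (r cos θ, r sin θ) = (6.598631, -37.422695)
h = r sin θ − e = -37.422695 − 7 = -44.422695
sin φ = h / L = -44.422695 / 173 = -0.25677858
φ = arcsin(-0.25677858) = -14.879000°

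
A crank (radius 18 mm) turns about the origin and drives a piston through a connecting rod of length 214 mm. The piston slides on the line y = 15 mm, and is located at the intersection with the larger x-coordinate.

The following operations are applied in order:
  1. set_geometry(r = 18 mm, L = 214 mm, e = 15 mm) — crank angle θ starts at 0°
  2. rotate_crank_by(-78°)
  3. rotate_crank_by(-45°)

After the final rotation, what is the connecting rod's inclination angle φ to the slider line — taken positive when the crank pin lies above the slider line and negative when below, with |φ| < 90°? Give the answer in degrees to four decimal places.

set_geometry: r = 18 mm, L = 214 mm, e = 15 mm; θ ← 0°
rotate_crank_by(-78°): θ ← 0° -78° = -78°
rotate_crank_by(-45°): θ ← -78° -45° = -123°
crank pin P = (r cos θ, r sin θ) = (-9.803503, -15.096070)
h = r sin θ − e = -15.096070 − 15 = -30.096070
sin φ = h / L = -30.096070 / 214 = -0.14063584
φ = arcsin(-0.14063584) = -8.084641°

-8.0846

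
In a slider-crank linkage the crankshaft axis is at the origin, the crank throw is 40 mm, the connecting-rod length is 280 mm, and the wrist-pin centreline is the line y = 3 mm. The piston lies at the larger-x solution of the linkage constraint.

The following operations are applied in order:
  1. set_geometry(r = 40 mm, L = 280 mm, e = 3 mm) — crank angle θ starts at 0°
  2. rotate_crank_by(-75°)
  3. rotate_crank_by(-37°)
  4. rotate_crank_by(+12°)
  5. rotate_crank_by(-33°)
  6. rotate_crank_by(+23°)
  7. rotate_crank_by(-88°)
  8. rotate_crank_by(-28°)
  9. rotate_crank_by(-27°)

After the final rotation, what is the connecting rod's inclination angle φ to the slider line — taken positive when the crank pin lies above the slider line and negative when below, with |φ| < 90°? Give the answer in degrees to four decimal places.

7.2328

set_geometry: r = 40 mm, L = 280 mm, e = 3 mm; θ ← 0°
rotate_crank_by(-75°): θ ← 0° -75° = -75°
rotate_crank_by(-37°): θ ← -75° -37° = -112°
rotate_crank_by(+12°): θ ← -112° +12° = -100°
rotate_crank_by(-33°): θ ← -100° -33° = -133°
rotate_crank_by(+23°): θ ← -133° +23° = -110°
rotate_crank_by(-88°): θ ← -110° -88° = -198°
rotate_crank_by(-28°): θ ← -198° -28° = -226°
rotate_crank_by(-27°): θ ← -226° -27° = -253°
crank pin P = (r cos θ, r sin θ) = (-11.694868, 38.252190)
h = r sin θ − e = 38.252190 − 3 = 35.252190
sin φ = h / L = 35.252190 / 280 = 0.12590068
φ = arcsin(0.12590068) = 7.232772°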